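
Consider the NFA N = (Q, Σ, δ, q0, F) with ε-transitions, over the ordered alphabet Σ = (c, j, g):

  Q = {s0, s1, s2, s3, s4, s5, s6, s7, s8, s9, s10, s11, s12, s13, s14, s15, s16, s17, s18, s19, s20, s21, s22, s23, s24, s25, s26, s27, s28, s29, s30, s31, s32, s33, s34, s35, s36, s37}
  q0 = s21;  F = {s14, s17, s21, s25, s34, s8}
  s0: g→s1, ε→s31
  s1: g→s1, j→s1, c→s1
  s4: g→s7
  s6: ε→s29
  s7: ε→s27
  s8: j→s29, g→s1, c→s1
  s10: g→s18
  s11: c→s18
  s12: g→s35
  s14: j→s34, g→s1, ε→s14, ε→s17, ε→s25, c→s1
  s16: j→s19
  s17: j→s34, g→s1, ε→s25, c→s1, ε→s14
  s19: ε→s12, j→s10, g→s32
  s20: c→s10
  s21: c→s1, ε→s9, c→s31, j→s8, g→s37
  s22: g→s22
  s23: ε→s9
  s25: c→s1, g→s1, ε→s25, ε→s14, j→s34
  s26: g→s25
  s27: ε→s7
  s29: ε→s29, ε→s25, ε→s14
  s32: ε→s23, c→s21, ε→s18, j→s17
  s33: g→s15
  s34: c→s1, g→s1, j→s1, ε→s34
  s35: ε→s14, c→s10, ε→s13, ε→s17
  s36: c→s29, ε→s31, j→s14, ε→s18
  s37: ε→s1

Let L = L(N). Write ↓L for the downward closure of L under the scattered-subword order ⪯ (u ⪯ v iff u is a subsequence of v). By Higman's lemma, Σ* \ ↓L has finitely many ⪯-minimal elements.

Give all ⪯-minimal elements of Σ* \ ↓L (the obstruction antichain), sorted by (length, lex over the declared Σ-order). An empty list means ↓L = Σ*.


min(Σ*\↓L) = [c, g, jjjj].

|Q|=38, |F|=6, |δ|=65 (26 ε).
min D↑ (5 st, q0=0, F={1}): 0:c→1,j→2,g→1 1:c→1,j→1,g→1 2:c→1,j→3,g→1 3:c→1,j→4,g→1 4:c→1,j→1,g→1 [Hopcroft].
'c': N↓-sim [11, 2] end={s1,s31} ∉↓L; 1/1 del acc.
'g': run [11, 2] end={s1,s37} — reject; 1/1 deletions ∈↓L.
'jjjj': |S_i|=[11, 7, 6, 2, 1] end={s1} rej; 4/4 deletions ∈↓L.
3 minimals (antichain).


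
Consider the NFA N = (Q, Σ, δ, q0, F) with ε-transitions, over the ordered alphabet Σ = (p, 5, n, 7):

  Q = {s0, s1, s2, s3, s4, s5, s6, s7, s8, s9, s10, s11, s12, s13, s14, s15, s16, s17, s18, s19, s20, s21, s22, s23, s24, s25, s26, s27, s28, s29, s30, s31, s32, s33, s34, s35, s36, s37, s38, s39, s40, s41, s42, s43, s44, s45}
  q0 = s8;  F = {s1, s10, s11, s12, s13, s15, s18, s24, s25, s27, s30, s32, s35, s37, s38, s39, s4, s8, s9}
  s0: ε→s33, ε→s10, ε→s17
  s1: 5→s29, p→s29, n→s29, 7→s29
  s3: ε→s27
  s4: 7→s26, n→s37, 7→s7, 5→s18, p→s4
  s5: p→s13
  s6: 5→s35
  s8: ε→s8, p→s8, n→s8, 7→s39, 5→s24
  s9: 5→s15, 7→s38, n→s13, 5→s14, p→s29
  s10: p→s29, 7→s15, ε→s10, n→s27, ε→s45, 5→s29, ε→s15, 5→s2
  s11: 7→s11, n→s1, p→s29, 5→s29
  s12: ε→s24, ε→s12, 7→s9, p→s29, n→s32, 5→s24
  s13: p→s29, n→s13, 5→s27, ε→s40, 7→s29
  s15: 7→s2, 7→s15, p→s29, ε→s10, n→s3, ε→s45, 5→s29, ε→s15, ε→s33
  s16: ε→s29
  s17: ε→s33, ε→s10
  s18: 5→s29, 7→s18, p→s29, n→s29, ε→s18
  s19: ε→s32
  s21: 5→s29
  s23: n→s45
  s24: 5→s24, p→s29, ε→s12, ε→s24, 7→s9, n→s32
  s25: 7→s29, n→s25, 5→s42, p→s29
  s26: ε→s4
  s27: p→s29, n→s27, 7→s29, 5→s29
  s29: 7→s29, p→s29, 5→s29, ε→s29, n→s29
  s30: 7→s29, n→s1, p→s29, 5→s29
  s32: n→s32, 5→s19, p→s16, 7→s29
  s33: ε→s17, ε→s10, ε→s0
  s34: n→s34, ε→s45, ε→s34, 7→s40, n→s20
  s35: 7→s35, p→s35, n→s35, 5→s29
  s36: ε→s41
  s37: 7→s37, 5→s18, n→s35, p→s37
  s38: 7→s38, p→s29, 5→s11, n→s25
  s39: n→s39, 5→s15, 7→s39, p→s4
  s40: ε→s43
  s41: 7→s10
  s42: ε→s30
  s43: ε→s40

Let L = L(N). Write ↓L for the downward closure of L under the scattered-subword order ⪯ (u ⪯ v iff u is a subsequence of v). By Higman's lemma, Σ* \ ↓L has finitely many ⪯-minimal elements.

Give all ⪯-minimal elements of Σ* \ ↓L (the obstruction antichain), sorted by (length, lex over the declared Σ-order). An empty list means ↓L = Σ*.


|Q|=46, |F|=19, |δ|=125 (33 ε).
min D↑ (18 st, q0=0, F={3}): 0:p→0,5→1,n→0,7→2 1:p→3,5→1,n→4,7→5 2:p→6,5→7,n→2,7→2 3:p→3,5→3,n→3,7→3 4:p→3,5→4,n→4,7→3 5:p→3,5→7,n→8,7→9 6:p→6,5→10,n→11,7→6 7:p→3,5→3,n→12,7→7 8:p→3,5→12,n→8,7→3 9:p→3,5→13,n→14,7→9 10:p→3,5→3,n→3,7→10 11:p→11,5→10,n→15,7→11 12:p→3,5→3,n→12,7→3 13:p→3,5→3,n→16,7→13 14:p→3,5→17,n→14,7→3 15:p→15,5→3,n→15,7→15 16:p→3,5→3,n→3,7→3 17:p→3,5→3,n→16,7→3.
'5p': N↓-sim [34, 27, 2] end={s16,s29} ∉↓L; 2/2 deletions ∈↓L.
'5n7': N↓-sim [34, 27, 13, 1] end={s29} ∉↓L; 3/3 deletions ∈↓L.
'755': |S_i|=[34, 28, 16, 2] end={s2,s29} ∉↓L; 3/3 single-dels accept.
'7p5n': |S_i|=[34, 28, 7, 2, 1] end={s29} ∉↓L; 4/4 single-dels accept.
'7pnn5': |S_i|=[34, 28, 7, 4, 2, 1] end={s29} — reject; 5/5 deletions ∈↓L.
'5775nn': run [34, 27, 22, 17, 6, 2, 1] end={s29} ∉↓L; 6/6 single-dels accept.
6 minimals (antichain).

min(Σ*\↓L) = [5p, 5n7, 755, 7p5n, 7pnn5, 5775nn].


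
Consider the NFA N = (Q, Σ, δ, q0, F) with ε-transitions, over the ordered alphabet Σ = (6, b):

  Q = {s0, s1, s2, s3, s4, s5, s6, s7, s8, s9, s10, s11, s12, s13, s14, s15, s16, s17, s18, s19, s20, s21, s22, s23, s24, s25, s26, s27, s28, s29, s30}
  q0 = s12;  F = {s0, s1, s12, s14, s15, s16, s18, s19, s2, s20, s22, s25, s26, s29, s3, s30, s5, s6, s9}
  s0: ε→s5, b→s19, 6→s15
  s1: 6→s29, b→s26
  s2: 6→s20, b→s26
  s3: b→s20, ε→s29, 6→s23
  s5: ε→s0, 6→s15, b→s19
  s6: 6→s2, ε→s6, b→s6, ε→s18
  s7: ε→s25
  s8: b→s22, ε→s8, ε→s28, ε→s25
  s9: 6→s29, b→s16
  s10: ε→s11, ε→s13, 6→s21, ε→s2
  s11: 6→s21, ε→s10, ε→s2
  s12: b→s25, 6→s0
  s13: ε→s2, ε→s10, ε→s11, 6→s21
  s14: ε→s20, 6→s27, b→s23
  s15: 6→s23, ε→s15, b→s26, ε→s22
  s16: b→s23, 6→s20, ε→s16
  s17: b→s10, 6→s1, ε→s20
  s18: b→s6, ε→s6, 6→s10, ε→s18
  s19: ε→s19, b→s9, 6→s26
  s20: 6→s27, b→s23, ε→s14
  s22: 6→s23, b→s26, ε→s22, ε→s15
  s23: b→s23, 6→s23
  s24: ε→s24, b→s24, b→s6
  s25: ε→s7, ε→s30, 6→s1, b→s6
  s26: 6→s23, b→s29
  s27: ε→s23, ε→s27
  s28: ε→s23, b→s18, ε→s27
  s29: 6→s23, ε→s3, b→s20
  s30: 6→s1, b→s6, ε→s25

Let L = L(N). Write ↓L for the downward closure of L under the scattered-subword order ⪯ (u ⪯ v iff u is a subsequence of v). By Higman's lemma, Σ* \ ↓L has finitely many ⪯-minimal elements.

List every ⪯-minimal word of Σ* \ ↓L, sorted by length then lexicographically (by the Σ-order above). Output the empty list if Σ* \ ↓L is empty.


Antichain: [666, b6b6, 6bbbb, b66bb, bb66b].

|Q|=31, |F|=19, |δ|=86 (37 ε).
min D↑ (14 st, q0=0, F={7}): 0:6→1,b→2 1:6→3,b→4 2:6→5,b→6 3:6→7,b→8 4:6→8,b→9 5:6→10,b→8 6:6→11,b→6 7:6→7,b→7 8:6→7,b→10 9:6→10,b→12 10:6→7,b→13 11:6→13,b→8 12:6→13,b→7 13:6→7,b→7 [Hopcroft].
'666': |S_i|=[26, 20, 10, 2] end={s23,s27} — reject; 3/3 del acc.
'b6b6': run [26, 21, 13, 7, 2] end={s23,s27} rej; 4/4 deletions ∈↓L.
'6bbbb': run [26, 20, 10, 8, 5, 1] end={s23} ∉↓L; 5/5 deletions ∈↓L.
'b66bb': run [26, 21, 13, 7, 4, 1] end={s23} rej; 5/5 single-dels accept.
'bb66b': N↓-sim [26, 21, 16, 12, 5, 1] end={s23} — reject; 5/5 single-dels accept.
5 minimals (antichain).


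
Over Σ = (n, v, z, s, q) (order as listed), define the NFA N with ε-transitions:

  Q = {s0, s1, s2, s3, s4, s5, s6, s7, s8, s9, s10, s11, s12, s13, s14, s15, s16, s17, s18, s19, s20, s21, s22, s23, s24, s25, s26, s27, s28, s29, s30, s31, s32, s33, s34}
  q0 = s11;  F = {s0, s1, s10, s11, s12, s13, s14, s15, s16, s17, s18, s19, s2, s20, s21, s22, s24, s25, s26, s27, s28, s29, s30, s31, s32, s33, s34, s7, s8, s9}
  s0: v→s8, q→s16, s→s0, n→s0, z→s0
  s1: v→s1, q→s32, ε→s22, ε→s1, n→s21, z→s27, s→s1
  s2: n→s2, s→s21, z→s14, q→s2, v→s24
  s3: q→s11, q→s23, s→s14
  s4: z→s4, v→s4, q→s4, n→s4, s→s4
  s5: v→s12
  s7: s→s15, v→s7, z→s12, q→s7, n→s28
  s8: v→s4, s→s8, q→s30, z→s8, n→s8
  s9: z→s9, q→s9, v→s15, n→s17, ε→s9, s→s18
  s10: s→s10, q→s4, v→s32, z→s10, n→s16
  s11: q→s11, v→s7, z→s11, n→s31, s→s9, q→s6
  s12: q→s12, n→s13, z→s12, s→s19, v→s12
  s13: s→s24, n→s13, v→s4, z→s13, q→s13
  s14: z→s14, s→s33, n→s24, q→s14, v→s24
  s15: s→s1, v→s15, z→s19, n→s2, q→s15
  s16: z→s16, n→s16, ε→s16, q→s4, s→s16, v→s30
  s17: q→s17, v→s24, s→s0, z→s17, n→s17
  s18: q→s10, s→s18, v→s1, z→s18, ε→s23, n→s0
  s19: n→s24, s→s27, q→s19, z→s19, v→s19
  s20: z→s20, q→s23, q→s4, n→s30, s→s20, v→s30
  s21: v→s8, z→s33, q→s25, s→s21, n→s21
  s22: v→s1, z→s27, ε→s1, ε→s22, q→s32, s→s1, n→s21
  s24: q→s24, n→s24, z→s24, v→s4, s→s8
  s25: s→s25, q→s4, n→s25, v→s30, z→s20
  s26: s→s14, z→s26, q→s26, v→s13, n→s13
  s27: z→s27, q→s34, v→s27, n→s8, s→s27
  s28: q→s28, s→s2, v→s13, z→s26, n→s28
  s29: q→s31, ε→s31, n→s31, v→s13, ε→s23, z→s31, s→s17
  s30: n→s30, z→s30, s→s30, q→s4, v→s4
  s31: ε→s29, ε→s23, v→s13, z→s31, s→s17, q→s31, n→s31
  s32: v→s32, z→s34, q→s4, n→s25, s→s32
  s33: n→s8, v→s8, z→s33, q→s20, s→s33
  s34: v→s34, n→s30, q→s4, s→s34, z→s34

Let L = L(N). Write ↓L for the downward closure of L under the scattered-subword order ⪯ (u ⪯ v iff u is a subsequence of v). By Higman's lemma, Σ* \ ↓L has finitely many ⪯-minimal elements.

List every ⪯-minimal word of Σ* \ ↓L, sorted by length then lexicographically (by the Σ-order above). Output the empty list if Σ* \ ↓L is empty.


Antichain: [nvv, vznv, ssqq].

|Q|=35, |F|=30, |δ|=172 (11 ε).
min D↑ (29 st, q0=0, F={10}): 0:n→1,v→2,z→0,s→3,q→0 1:n→1,v→4,z→1,s→5,q→1 2:n→6,v→2,z→7,s→8,q→2 3:n→5,v→8,z→3,s→9,q→3 4:n→4,v→10,z→4,s→11,q→4 5:n→5,v→11,z→5,s→12,q→5 6:n→6,v→4,z→13,s→14,q→6 7:n→4,v→7,z→7,s→15,q→7 8:n→14,v→8,z→15,s→16,q→8 9:n→12,v→16,z→9,s→9,q→17 10:n→10,v→10,z→10,s→10,q→10 11:n→11,v→10,z→11,s→18,q→11 12:n→12,v→18,z→12,s→12,q→19 13:n→4,v→4,z→13,s→20,q→13 14:n→14,v→11,z→20,s→21,q→14 15:n→11,v→15,z→15,s→22,q→15 16:n→21,v→16,z→22,s→16,q→23 17:n→19,v→23,z→17,s→17,q→10 18:n→18,v→10,z→18,s→18,q→24 19:n→19,v→24,z→19,s→19,q→10 20:n→11,v→11,z→20,s→25,q→20 21:n→21,v→18,z→25,s→21,q→26 22:n→18,v→22,z→22,s→22,q→27 23:n→26,v→23,z→27,s→23,q→10 24:n→24,v→10,z→24,s→24,q→10 25:n→18,v→18,z→25,s→25,q→28 26:n→26,v→24,z→28,s→26,q→10 27:n→24,v→27,z→27,s→27,q→10 28:n→24,v→24,z→28,s→28,q→10.
'nvv': |S_i|=[33, 19, 5, 1] end={s4} ∉↓L; 3/3 single-dels accept.
'vznv': N↓-sim [33, 23, 14, 5, 1] end={s4} — reject; 4/4 single-dels accept.
'ssqq': N↓-sim [33, 24, 17, 9, 2] end={s23,s4} — reject; 4/4 del acc.
3 words, ⪯-incomp.


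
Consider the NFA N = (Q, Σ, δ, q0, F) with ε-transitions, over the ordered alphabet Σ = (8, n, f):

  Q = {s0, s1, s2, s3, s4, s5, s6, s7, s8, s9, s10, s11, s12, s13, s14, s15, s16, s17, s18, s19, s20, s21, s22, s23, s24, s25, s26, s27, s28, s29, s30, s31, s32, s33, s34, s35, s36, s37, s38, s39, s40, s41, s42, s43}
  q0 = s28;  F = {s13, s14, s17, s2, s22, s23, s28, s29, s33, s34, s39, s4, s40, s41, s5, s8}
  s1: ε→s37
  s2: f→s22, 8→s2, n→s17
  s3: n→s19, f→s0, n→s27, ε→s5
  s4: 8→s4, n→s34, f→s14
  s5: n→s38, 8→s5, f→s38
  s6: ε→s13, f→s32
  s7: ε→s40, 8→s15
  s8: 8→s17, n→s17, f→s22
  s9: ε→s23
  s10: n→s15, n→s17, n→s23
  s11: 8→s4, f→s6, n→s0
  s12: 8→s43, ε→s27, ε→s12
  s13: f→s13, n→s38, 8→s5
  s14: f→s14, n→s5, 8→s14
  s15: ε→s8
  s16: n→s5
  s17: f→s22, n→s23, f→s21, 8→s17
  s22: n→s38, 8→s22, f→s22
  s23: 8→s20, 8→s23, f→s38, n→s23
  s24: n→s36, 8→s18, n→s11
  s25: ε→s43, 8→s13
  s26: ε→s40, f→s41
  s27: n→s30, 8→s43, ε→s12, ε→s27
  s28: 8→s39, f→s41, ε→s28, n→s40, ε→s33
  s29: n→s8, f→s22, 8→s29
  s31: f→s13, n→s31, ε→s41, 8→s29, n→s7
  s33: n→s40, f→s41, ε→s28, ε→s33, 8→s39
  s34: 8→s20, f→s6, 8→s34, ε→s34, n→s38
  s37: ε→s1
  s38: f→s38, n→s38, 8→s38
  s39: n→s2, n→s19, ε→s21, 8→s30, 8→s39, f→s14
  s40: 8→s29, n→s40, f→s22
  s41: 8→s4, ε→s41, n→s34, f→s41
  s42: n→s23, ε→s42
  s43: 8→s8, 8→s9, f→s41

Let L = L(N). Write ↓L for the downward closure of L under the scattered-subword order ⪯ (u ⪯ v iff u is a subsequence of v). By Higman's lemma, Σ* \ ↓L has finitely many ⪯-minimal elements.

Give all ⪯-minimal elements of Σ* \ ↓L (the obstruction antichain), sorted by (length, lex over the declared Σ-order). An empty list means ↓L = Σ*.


Antichain: [nfn, fnn, 8fnf, 8nnnf, fnf8f, n8n8nf].

|Q|=44, |F|=16, |δ|=106 (22 ε).
min D↑ (16 st, q0=0, F={13}): 0:8→1,n→2,f→3 1:8→1,n→4,f→5 2:8→6,n→2,f→7 3:8→8,n→9,f→3 4:8→4,n→10,f→7 5:8→5,n→11,f→5 6:8→6,n→12,f→7 7:8→7,n→13,f→7 8:8→8,n→9,f→5 9:8→9,n→13,f→14 10:8→10,n→15,f→7 11:8→11,n→13,f→13 12:8→10,n→10,f→7 13:8→13,n→13,f→13 14:8→11,n→13,f→14 15:8→15,n→15,f→13 [Hopcroft].
'nfn': N↓-sim [23, 16, 7, 1] end={s38} rej; 3/3 deletions ∈↓L.
'fnn': run [23, 12, 7, 1] end={s38} rej; 3/3 deletions ∈↓L.
'8fnf': N↓-sim [23, 19, 8, 2, 1] end={s38} — reject; 4/4 del acc.
'8nnnf': run [23, 19, 14, 6, 3, 1] end={s38} rej; 5/5 deletions ∈↓L.
'fnf8f': run [23, 12, 7, 5, 2, 1] end={s38} — reject; 5/5 deletions ∈↓L.
'n8n8nf': N↓-sim [23, 16, 14, 7, 6, 3, 1] end={s38} ∉↓L; 6/6 single-dels accept.
6 words, ⪯-incomp.


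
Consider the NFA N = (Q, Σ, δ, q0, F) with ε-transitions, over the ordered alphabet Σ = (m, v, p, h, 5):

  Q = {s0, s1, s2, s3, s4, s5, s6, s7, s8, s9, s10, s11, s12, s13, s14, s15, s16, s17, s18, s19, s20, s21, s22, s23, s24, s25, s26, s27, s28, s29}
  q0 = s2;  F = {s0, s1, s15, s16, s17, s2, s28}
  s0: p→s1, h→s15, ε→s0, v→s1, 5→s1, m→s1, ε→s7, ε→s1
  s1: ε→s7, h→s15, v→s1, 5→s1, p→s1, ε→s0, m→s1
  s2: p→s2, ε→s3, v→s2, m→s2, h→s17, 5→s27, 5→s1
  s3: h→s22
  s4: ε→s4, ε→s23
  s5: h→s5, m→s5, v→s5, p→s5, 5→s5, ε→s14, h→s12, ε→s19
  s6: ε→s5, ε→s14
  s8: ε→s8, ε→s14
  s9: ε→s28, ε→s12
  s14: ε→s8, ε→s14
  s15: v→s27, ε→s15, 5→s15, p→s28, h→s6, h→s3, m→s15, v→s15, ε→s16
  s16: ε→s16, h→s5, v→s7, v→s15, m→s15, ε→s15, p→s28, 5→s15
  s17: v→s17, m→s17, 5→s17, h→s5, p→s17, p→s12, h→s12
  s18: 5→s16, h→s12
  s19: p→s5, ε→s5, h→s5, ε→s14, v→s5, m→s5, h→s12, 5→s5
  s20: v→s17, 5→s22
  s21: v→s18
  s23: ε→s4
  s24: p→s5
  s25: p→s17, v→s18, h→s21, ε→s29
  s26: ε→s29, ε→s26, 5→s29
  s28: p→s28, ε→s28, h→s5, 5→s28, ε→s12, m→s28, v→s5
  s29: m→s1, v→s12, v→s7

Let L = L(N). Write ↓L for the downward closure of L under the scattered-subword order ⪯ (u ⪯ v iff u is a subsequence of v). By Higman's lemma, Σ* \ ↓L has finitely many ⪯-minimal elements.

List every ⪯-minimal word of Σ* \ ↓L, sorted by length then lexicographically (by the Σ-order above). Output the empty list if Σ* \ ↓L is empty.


min(Σ*\↓L) = [hh, 5hpv].

|Q|=30, |F|=7, |δ|=97 (30 ε).
min D↑ (6 st, q0=0, F={3}): 0:m→0,v→0,p→0,h→1,5→2 1:m→1,v→1,p→1,h→3,5→1 2:m→2,v→2,p→2,h→4,5→2 3:m→3,v→3,p→3,h→3,5→3 4:m→4,v→4,p→5,h→3,5→4 5:m→5,v→3,p→5,h→3,5→5 [Hopcroft].
'hh': run [17, 14, 8] end={s12,s14,s19,s22,s3,s5,s6,s8} ∉↓L; 2/2 single-dels accept.
'5hpv': run [17, 16, 13, 6, 5] end={s12,s14,s19,s5,s8} — reject; 4/4 deletions ∈↓L.
2 words, ⪯-incomp.


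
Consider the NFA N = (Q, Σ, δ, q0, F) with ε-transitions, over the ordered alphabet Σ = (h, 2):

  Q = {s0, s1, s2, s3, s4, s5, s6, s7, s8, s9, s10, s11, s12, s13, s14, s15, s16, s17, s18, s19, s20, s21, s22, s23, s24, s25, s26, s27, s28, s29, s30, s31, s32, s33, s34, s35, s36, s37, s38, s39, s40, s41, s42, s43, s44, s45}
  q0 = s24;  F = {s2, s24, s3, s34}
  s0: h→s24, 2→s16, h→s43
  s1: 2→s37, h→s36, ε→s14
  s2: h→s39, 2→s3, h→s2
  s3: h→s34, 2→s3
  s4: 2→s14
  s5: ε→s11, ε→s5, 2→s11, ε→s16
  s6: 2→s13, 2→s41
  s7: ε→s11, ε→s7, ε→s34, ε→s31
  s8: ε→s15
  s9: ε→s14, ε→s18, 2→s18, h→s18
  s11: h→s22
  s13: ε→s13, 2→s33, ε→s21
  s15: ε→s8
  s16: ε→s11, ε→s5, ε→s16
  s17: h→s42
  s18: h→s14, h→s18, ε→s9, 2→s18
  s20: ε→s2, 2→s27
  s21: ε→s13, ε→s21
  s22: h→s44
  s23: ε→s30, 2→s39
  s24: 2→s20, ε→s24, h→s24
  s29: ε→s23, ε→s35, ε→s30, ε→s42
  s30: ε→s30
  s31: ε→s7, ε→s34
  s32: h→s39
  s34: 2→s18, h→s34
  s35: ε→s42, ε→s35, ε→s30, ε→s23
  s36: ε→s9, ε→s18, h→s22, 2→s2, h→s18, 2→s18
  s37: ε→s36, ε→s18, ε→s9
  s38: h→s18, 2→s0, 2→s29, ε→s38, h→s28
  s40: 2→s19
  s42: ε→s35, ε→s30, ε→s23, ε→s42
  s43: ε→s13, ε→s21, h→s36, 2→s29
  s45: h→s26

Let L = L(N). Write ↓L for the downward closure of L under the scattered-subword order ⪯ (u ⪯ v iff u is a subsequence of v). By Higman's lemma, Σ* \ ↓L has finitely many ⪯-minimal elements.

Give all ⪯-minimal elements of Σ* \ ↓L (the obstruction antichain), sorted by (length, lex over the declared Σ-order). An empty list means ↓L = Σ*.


min(Σ*\↓L) = [22h2].

|Q|=46, |F|=4, |δ|=88 (46 ε).
min D↑ (5 st, q0=0, F={4}): 0:h→0,2→1 1:h→1,2→2 2:h→3,2→2 3:h→3,2→4 4:h→4,2→4.
'22h2': N↓-sim [10, 9, 6, 4, 3] end={s14,s18,s9} — reject; 4/4 single-dels accept.
1 words, ⪯-incomp.


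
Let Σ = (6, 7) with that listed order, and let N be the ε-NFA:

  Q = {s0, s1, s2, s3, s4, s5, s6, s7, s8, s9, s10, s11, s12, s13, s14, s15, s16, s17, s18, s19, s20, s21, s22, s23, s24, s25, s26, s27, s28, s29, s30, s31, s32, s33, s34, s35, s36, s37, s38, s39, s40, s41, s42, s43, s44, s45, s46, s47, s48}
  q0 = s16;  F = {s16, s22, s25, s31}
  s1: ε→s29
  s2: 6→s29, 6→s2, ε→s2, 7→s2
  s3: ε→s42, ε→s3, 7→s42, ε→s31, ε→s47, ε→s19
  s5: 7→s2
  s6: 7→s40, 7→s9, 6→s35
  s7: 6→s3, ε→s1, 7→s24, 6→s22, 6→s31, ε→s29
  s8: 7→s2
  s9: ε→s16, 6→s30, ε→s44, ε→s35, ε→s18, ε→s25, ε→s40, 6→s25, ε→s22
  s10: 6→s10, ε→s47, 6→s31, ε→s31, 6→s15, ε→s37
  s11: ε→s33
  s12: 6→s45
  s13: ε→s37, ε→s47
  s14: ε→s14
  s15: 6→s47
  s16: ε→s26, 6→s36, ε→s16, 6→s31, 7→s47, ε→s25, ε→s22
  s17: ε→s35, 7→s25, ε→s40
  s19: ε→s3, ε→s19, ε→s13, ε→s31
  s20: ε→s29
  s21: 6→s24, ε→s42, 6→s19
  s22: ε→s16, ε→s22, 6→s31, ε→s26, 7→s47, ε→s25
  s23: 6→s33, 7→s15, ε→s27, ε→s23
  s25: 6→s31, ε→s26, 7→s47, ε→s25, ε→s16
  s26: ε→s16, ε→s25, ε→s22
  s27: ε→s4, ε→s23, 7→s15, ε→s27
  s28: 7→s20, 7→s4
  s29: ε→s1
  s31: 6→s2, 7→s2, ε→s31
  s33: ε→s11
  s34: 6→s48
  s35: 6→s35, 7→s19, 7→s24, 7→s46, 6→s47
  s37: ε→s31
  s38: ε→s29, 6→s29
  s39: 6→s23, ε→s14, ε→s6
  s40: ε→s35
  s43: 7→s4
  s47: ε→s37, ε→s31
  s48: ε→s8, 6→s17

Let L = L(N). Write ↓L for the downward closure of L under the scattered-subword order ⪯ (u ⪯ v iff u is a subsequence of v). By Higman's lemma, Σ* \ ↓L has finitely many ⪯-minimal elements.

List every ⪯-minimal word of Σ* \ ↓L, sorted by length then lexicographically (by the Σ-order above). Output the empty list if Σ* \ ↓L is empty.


|Q|=49, |F|=4, |δ|=108 (61 ε).
min D↑ (3 st, q0=0, F={2}): 0:6→1,7→1 1:6→2,7→2 2:6→2,7→2 (ε-aug+det+¬).
'66': run [11, 5, 3] end={s1,s2,s29} rej; 2/2 del acc.
'67': |S_i|=[11, 5, 3] end={s1,s2,s29} rej; 2/2 deletions ∈↓L.
'76': run [11, 6, 3] end={s1,s2,s29} — reject; 2/2 del acc.
'77': run [11, 6, 3] end={s1,s2,s29} rej; 2/2 deletions ∈↓L.
4 minimals (antichain).

Antichain: [66, 67, 76, 77].


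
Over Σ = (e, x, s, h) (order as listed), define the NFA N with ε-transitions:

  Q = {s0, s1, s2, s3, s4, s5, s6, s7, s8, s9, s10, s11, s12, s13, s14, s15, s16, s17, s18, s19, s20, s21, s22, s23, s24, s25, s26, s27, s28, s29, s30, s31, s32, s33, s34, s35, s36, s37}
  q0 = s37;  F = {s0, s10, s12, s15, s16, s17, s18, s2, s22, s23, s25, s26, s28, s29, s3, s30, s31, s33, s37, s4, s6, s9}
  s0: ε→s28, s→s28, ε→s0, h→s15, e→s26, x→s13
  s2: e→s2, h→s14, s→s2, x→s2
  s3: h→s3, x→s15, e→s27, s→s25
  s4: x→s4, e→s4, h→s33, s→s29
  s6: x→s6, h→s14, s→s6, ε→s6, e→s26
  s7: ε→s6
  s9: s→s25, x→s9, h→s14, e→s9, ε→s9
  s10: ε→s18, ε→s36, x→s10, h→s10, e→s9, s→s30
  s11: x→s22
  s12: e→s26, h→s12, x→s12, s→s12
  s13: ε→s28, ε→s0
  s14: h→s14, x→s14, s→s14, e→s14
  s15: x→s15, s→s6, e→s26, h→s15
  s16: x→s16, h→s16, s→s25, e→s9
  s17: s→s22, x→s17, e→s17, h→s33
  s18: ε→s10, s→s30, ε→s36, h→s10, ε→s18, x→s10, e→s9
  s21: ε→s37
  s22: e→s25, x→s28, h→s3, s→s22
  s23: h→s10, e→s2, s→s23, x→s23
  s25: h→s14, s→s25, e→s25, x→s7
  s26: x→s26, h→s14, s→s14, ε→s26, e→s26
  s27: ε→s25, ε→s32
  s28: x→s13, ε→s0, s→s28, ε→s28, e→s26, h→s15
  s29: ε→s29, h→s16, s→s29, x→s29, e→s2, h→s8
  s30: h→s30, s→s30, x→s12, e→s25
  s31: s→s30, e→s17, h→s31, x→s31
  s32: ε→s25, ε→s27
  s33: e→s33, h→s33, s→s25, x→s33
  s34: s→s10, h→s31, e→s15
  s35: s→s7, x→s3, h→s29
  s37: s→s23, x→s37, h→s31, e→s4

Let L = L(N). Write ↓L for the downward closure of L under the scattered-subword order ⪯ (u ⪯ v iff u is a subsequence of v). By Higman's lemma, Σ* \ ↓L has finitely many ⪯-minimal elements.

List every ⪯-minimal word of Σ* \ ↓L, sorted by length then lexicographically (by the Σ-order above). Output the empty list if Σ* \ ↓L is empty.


Antichain: [seh, ehsh, hsxes].

|Q|=38, |F|=22, |δ|=121 (21 ε).
min D↑ (21 st, q0=0, F={12}): 0:e→1,x→0,s→2,h→3 1:e→1,x→1,s→4,h→5 2:e→6,x→2,s→2,h→7 3:e→8,x→3,s→9,h→3 4:e→6,x→4,s→4,h→10 5:e→5,x→5,s→11,h→5 6:e→6,x→6,s→6,h→12 7:e→13,x→7,s→9,h→7 8:e→8,x→8,s→14,h→5 9:e→11,x→15,s→9,h→9 10:e→13,x→10,s→11,h→10 11:e→11,x→16,s→11,h→12 12:e→12,x→12,s→12,h→12 13:e→13,x→13,s→11,h→12 14:e→11,x→17,s→14,h→18 15:e→19,x→15,s→15,h→15 16:e→19,x→16,s→16,h→12 17:e→19,x→17,s→17,h→20 18:e→11,x→20,s→11,h→18 19:e→19,x→19,s→12,h→12 20:e→19,x→20,s→16,h→20 [Hopcroft].
'seh': N↓-sim [29, 24, 9, 1] end={s14} rej; 3/3 single-dels accept.
'ehsh': N↓-sim [29, 21, 13, 5, 1] end={s14} rej; 4/4 single-dels accept.
'hsxes': N↓-sim [29, 24, 15, 9, 2, 1] end={s14} ∉↓L; 5/5 del acc.
3 minimals (antichain).


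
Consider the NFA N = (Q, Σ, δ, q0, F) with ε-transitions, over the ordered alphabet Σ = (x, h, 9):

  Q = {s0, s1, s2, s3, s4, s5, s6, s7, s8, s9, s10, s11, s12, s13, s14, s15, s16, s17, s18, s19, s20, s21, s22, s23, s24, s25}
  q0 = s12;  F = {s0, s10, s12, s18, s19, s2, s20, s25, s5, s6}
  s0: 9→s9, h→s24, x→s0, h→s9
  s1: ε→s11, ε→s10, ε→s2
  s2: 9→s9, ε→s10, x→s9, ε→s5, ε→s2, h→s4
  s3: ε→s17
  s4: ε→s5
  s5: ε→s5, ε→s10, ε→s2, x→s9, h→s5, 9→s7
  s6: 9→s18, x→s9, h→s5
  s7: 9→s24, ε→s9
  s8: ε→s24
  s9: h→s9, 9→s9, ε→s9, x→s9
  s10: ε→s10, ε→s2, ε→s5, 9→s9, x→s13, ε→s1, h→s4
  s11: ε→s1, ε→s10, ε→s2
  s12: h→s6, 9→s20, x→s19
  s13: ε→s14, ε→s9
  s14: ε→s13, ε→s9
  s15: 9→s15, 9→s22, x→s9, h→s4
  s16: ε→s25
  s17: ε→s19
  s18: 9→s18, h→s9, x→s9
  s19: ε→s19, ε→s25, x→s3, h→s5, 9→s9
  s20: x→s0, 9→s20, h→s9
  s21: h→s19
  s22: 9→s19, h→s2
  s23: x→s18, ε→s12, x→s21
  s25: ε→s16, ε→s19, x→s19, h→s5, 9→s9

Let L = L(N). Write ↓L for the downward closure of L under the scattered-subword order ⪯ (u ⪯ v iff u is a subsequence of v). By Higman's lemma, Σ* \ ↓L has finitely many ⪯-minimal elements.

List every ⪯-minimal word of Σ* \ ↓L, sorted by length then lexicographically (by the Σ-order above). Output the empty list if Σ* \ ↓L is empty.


|Q|=26, |F|=10, |δ|=76 (32 ε).
min D↑ (8 st, q0=0, F={5}): 0:x→1,h→2,9→3 1:x→1,h→4,9→5 2:x→5,h→4,9→6 3:x→7,h→5,9→3 4:x→5,h→4,9→5 5:x→5,h→5,9→5 6:x→5,h→5,9→6 7:x→7,h→5,9→5.
'x9': N↓-sim [21, 17, 3] end={s24,s7,s9} ∉↓L; 2/2 deletions ∈↓L.
'hx': run [21, 13, 3] end={s13,s14,s9} rej; 2/2 deletions ∈↓L.
'9h': run [21, 6, 2] end={s24,s9} — reject; 2/2 single-dels accept.
'hh9': N↓-sim [21, 13, 11, 3] end={s24,s7,s9} — reject; 3/3 deletions ∈↓L.
4 obstructions.

A = [x9, hx, 9h, hh9].


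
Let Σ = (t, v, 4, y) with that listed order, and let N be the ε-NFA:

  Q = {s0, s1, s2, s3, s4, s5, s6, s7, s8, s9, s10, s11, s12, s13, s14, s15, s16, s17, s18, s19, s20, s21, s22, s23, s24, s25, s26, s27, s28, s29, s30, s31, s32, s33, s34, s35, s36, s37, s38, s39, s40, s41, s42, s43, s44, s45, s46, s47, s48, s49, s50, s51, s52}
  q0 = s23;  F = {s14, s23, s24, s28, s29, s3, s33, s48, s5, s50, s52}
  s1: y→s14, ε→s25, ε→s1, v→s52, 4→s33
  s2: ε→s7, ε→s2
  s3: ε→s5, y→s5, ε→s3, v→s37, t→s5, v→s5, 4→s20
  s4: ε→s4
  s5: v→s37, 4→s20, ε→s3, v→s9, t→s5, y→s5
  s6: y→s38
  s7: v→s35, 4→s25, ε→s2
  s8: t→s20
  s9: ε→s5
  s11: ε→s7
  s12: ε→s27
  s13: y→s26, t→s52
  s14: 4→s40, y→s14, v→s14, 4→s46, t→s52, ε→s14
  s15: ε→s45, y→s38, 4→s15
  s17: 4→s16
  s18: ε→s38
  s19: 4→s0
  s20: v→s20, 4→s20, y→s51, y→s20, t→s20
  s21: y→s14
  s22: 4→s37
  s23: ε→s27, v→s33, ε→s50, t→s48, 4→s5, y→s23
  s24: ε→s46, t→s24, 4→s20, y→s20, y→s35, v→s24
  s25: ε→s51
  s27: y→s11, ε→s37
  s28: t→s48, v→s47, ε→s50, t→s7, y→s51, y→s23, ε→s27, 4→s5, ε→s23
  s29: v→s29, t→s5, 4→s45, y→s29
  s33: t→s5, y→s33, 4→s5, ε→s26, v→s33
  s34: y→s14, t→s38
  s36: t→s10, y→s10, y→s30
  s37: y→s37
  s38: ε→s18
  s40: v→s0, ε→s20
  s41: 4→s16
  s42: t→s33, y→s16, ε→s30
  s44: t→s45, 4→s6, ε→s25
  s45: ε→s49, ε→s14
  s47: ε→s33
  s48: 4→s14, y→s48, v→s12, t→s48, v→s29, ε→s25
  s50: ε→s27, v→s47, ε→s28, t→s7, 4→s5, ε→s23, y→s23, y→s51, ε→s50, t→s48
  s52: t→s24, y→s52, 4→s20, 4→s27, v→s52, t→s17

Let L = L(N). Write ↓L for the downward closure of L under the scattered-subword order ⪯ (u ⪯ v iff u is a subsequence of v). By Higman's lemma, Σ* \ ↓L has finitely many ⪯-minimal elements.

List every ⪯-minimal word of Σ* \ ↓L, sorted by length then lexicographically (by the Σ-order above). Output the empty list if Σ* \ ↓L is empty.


min(Σ*\↓L) = [44, vt4, t4tty].

|Q|=53, |F|=11, |δ|=124 (36 ε).
min D↑ (9 st, q0=0, F={6}): 0:t→1,v→2,4→3,y→0 1:t→1,v→4,4→5,y→1 2:t→3,v→2,4→3,y→2 3:t→3,v→3,4→6,y→3 4:t→3,v→4,4→5,y→4 5:t→7,v→5,4→6,y→5 6:t→6,v→6,4→6,y→6 7:t→8,v→7,4→6,y→7 8:t→8,v→8,4→6,y→6 [Hopcroft].
'44': |S_i|=[31, 22, 13] end={s0,s11,s16,s2,s20,s25,s27,s35,s37,s40,s46,s51,…} rej; 2/2 del acc.
'vt4': |S_i|=[31, 27, 17, 10] end={s11,s16,s2,s20,s25,s27,s35,s37,s51,s7} — reject; 3/3 del acc.
't4tty': run [31, 25, 19, 14, 7, 3] end={s20,s35,s51} rej; 5/5 single-dels accept.
3 minimals (antichain).


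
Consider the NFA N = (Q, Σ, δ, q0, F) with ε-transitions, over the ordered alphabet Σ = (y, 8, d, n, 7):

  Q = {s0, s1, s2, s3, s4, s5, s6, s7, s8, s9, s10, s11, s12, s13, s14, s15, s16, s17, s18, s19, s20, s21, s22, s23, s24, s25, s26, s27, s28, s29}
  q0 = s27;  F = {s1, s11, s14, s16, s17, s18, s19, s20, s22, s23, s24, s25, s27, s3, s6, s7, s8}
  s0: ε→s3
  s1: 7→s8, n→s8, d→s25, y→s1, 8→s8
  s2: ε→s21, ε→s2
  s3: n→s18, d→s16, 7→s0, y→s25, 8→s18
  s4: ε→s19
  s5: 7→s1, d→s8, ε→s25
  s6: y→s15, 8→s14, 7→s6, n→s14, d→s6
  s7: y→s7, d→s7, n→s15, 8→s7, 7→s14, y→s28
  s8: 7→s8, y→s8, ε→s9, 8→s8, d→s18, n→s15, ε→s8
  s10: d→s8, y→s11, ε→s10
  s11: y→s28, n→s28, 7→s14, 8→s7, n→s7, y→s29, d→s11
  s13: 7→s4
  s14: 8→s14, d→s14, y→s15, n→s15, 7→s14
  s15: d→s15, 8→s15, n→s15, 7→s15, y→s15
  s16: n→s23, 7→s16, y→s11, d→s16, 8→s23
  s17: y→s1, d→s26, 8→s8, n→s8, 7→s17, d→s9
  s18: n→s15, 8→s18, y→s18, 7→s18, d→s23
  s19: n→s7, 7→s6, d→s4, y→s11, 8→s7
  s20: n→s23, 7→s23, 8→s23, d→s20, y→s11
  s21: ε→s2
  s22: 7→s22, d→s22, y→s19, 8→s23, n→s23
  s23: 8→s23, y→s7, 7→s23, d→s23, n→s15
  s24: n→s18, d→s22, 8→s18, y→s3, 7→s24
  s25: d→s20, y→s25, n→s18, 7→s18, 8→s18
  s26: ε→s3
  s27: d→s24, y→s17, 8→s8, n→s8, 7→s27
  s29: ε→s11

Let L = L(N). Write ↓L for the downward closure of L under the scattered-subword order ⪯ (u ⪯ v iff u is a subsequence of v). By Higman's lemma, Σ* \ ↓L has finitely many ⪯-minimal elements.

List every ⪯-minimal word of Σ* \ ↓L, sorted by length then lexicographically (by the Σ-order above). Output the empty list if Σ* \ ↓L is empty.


|Q|=30, |F|=17, |δ|=110 (11 ε).
min D↑ (18 st, q0=0, F={7}): 0:y→1,8→2,d→3,n→2,7→0 1:y→4,8→2,d→5,n→2,7→1 2:y→2,8→2,d→6,n→7,7→2 3:y→5,8→6,d→8,n→6,7→3 4:y→4,8→2,d→9,n→2,7→2 5:y→9,8→6,d→10,n→6,7→5 6:y→6,8→6,d→11,n→7,7→6 7:y→7,8→7,d→7,n→7,7→7 8:y→12,8→11,d→8,n→11,7→8 9:y→9,8→6,d→13,n→6,7→6 10:y→14,8→11,d→10,n→11,7→10 11:y→15,8→11,d→11,n→7,7→11 12:y→14,8→15,d→12,n→15,7→16 13:y→14,8→11,d→13,n→11,7→11 14:y→14,8→15,d→14,n→15,7→17 15:y→15,8→15,d→15,n→7,7→17 16:y→7,8→17,d→16,n→17,7→16 17:y→7,8→17,d→17,n→7,7→17 [Hopcroft].
'8n': N↓-sim [24, 8, 1] end={s15} rej; 2/2 deletions ∈↓L.
'nn': run [24, 8, 1] end={s15} — reject; 2/2 single-dels accept.
'yy7n': |S_i|=[24, 21, 13, 8, 1] end={s15} ∉↓L; 4/4 del acc.
'ddy7y': N↓-sim [24, 20, 13, 9, 3, 1] end={s15} rej; 5/5 deletions ∈↓L.
4 obstructions.

A = [8n, nn, yy7n, ddy7y].


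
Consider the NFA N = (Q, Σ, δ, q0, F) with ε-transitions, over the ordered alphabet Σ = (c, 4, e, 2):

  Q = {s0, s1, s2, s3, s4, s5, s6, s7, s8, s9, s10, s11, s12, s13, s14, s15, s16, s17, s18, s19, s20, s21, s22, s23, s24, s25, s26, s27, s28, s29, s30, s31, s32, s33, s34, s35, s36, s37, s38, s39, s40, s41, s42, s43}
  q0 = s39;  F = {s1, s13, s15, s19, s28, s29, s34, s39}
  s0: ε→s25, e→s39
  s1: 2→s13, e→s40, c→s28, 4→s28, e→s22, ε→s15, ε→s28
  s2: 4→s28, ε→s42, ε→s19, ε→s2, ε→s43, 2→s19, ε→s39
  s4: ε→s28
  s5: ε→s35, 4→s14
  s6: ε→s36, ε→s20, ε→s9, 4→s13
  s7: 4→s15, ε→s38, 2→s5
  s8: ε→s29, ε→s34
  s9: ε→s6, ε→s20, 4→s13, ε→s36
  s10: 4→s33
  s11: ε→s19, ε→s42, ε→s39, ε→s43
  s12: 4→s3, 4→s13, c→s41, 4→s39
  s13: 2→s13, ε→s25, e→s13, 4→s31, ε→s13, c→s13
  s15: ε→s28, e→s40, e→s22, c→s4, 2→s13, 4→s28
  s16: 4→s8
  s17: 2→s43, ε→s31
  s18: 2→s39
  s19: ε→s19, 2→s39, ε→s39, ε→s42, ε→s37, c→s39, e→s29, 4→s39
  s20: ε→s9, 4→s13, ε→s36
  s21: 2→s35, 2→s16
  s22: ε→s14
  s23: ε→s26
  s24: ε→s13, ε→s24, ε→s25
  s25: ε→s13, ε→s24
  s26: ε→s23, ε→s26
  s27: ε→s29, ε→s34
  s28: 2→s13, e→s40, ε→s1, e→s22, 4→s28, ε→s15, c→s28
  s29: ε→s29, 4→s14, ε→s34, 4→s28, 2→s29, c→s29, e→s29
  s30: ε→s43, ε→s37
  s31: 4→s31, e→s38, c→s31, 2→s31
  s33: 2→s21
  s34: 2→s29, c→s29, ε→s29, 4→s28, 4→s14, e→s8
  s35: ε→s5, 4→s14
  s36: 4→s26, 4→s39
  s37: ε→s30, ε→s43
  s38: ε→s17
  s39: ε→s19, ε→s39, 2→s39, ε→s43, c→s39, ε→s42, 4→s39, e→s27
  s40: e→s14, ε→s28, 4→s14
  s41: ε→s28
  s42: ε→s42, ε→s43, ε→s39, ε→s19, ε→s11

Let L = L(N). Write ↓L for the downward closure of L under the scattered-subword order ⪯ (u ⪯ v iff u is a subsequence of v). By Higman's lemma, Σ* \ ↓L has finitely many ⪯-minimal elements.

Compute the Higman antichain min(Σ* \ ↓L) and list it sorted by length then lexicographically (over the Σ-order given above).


|Q|=44, |F|=8, |δ|=132 (66 ε).
min D↑ (5 st, q0=0, F={4}): 0:c→0,4→0,e→1,2→0 1:c→1,4→2,e→1,2→1 2:c→2,4→2,e→2,2→3 3:c→3,4→4,e→3,2→3 4:c→4,4→4,e→4,2→4.
'e424': run [24, 18, 14, 7, 4] end={s17,s31,s38,s43} rej; 4/4 deletions ∈↓L.
1 obstructions.

min(Σ*\↓L) = [e424].


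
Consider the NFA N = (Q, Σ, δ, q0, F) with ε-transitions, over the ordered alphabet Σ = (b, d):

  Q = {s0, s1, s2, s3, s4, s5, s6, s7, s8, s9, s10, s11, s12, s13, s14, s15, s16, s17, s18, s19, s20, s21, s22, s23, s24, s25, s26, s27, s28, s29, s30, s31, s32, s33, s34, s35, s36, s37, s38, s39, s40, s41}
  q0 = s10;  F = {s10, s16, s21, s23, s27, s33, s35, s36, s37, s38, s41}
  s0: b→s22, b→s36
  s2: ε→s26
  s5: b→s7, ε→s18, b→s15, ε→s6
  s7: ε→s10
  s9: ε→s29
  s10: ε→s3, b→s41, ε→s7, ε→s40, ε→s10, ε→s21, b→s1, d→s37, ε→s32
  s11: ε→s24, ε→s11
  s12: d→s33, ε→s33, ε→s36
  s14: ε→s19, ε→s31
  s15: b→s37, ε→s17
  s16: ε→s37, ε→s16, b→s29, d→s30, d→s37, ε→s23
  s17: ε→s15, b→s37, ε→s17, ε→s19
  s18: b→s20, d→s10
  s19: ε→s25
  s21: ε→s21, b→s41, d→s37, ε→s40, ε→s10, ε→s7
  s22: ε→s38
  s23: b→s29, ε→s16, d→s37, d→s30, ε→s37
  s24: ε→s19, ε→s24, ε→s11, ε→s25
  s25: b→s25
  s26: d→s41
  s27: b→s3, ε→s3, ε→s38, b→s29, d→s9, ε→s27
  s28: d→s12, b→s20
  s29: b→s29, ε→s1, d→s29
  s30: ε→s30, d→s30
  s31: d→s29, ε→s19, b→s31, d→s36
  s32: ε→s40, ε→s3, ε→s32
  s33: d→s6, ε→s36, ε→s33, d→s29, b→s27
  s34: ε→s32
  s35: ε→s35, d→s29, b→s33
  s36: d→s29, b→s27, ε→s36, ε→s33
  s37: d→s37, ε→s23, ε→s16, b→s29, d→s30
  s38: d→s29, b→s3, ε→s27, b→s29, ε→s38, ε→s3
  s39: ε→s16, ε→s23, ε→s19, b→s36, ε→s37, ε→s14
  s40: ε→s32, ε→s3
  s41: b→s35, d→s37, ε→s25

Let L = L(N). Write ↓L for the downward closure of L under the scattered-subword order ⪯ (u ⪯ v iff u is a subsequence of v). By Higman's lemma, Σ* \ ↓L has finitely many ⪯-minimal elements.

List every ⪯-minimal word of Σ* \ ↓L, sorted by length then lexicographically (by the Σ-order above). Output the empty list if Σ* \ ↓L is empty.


|Q|=42, |F|=11, |δ|=113 (64 ε).
min D↑ (7 st, q0=0, F={4}): 0:b→1,d→2 1:b→3,d→2 2:b→4,d→2 3:b→5,d→4 4:b→4,d→4 5:b→6,d→4 6:b→4,d→4 (ε-aug+det+¬).
'db': N↓-sim [21, 8, 2] end={s1,s29} — reject; 2/2 del acc.
'bbd': run [21, 16, 11, 4] end={s1,s29,s6,s9} — reject; 3/3 deletions ∈↓L.
'bbbbb': |S_i|=[21, 16, 11, 10, 7, 4] end={s1,s25,s29,s3} — reject; 5/5 del acc.
3 minimals (antichain).

min(Σ*\↓L) = [db, bbd, bbbbb].


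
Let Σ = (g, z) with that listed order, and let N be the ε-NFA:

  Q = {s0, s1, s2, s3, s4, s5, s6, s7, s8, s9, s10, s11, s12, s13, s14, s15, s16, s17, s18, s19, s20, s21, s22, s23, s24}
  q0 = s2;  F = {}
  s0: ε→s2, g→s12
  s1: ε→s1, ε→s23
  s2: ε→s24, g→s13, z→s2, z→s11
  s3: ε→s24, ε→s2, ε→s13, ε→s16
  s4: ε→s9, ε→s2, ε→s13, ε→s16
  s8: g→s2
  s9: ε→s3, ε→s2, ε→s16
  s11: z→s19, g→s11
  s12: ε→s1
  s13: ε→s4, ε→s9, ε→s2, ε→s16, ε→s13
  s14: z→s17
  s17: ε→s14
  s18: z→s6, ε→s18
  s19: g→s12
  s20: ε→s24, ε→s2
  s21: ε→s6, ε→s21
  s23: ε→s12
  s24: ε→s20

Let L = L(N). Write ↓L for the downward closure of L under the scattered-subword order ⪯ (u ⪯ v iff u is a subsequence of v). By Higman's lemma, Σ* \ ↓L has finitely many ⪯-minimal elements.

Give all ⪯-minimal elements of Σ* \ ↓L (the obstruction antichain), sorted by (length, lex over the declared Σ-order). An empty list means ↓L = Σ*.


min(Σ*\↓L) = [ε].

|Q|=25, |F|=0, |δ|=39 (29 ε).
min D↑ (1 st, q0=0, F={0}): 0:g→0,z→0.
ε ∈ L(D↑) — L = ∅.


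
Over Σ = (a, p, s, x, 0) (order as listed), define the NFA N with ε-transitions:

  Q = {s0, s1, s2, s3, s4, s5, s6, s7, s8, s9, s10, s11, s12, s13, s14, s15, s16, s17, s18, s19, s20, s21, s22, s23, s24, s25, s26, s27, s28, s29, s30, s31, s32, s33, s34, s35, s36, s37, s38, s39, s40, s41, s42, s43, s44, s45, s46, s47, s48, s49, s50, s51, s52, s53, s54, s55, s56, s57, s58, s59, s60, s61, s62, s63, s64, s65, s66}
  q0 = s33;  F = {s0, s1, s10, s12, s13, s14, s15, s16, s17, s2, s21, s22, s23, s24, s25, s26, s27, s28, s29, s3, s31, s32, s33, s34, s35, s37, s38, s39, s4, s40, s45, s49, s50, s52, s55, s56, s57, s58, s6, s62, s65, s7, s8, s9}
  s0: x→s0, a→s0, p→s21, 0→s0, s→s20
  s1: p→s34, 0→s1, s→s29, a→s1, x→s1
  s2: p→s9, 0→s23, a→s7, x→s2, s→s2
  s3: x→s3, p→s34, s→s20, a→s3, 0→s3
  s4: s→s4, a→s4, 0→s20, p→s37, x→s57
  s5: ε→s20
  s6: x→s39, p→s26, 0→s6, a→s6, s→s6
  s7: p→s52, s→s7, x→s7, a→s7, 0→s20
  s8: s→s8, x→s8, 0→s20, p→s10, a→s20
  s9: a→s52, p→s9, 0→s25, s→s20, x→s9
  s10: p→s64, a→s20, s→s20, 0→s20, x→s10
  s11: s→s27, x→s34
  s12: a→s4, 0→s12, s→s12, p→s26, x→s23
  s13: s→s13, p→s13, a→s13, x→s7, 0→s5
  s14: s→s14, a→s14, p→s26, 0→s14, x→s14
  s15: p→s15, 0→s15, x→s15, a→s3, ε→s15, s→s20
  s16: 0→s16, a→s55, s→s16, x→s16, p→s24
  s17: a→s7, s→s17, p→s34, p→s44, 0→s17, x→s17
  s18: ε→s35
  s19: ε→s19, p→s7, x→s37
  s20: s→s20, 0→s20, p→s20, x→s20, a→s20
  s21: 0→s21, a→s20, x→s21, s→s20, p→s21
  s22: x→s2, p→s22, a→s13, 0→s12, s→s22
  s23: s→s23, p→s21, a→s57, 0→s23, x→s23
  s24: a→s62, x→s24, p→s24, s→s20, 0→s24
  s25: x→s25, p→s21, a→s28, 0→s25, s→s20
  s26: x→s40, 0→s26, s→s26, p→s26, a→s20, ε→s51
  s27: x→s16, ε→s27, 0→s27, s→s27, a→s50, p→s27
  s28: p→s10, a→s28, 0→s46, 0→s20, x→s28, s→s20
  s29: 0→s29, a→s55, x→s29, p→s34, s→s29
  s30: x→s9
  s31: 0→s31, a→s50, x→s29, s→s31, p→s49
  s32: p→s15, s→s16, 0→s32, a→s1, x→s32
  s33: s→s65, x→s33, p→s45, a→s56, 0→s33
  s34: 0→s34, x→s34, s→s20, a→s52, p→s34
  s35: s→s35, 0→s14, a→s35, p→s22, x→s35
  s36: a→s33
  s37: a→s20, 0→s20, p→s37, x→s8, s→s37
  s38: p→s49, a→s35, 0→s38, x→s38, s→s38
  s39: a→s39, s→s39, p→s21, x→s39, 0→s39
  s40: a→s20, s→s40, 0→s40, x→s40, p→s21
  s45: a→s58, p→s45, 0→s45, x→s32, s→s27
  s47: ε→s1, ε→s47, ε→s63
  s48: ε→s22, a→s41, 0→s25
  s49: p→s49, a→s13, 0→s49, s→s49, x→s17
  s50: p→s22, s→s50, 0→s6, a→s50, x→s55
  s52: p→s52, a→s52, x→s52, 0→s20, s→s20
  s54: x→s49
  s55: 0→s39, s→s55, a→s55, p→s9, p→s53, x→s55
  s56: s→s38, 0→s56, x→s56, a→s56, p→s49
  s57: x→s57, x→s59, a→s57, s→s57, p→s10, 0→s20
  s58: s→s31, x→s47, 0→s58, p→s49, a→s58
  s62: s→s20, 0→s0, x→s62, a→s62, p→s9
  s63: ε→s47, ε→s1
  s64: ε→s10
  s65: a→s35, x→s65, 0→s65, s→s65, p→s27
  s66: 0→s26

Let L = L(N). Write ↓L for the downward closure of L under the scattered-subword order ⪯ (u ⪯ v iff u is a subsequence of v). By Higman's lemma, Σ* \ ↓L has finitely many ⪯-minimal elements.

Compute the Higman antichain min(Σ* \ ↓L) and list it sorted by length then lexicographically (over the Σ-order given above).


min(Σ*\↓L) = [apa0, pxps, sa0pa].

|Q|=67, |F|=44, |δ|=252 (13 ε).
min D↑ (45 st, q0=0, F={20}): 0:a→1,p→2,s→3,x→0,0→0 1:a→1,p→4,s→5,x→1,0→1 2:a→6,p→2,s→7,x→8,0→2 3:a→9,p→7,s→3,x→3,0→3 4:a→10,p→4,s→4,x→11,0→4 5:a→9,p→4,s→5,x→5,0→5 6:a→6,p→4,s→12,x→13,0→6 7:a→14,p→7,s→7,x→15,0→7 8:a→13,p→16,s→15,x→8,0→8 9:a→9,p→17,s→9,x→9,0→18 10:a→10,p→10,s→10,x→19,0→20 11:a→19,p→21,s→11,x→11,0→11 12:a→14,p→4,s→12,x→22,0→12 13:a→13,p→21,s→22,x→13,0→13 14:a→14,p→17,s→14,x→23,0→24 15:a→23,p→25,s→15,x→15,0→15 16:a→26,p→16,s→20,x→16,0→16 17:a→10,p→17,s→17,x→27,0→28 18:a→18,p→29,s→18,x→18,0→18 19:a→19,p→30,s→19,x→19,0→20 20:a→20,p→20,s→20,x→20,0→20 21:a→30,p→21,s→20,x→21,0→21 22:a→23,p→21,s→22,x→22,0→22 23:a→23,p→31,s→23,x→23,0→32 24:a→24,p→29,s→24,x→32,0→24 25:a→33,p→25,s→20,x→25,0→25 26:a→26,p→21,s→20,x→26,0→26 27:a→19,p→31,s→27,x→27,0→34 28:a→35,p→29,s→28,x→34,0→28 29:a→20,p→29,s→29,x→36,0→29 30:a→30,p→30,s→20,x→30,0→20 31:a→30,p→31,s→20,x→31,0→37 32:a→32,p→38,s→32,x→32,0→32 33:a→33,p→31,s→20,x→33,0→39 34:a→40,p→38,s→34,x→34,0→34 35:a→35,p→41,s→35,x→40,0→20 36:a→20,p→38,s→36,x→36,0→36 37:a→42,p→38,s→20,x→37,0→37 38:a→20,p→38,s→20,x→38,0→38 39:a→39,p→38,s→20,x→39,0→39 40:a→40,p→43,s→40,x→40,0→20 41:a→20,p→41,s→41,x→44,0→20 42:a→42,p→43,s→20,x→42,0→20 43:a→20,p→43,s→20,x→43,0→20 44:a→20,p→43,s→44,x→44,0→20 [Hopcroft].
'apa0': run [54, 46, 29, 14, 3] end={s20,s46,s5} — reject; 4/4 deletions ∈↓L.
'pxps': run [54, 48, 33, 17, 1] end={s20} — reject; 4/4 del acc.
'sa0pa': N↓-sim [54, 44, 33, 22, 9, 1] end={s20} rej; 5/5 del acc.
3 words, ⪯-incomp.
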